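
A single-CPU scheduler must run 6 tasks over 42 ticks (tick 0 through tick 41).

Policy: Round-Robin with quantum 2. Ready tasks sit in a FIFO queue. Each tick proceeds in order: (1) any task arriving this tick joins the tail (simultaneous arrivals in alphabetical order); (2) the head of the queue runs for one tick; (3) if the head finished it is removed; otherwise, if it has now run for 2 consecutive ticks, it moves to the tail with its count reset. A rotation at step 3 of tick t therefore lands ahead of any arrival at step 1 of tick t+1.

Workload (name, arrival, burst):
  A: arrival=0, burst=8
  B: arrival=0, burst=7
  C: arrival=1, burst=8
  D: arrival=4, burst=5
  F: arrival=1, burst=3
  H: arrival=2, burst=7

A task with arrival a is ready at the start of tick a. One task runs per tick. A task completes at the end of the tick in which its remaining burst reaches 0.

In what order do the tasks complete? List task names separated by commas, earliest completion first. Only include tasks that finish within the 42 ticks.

completion order = F, A, B, D, C, H

t=0: queue=[A,B] q_used=0 → run A
t=1: queue=[A,B,C,F] q_used=1 → run A
t=2: queue=[B,C,F,A,H] q_used=0 → run B
t=3: queue=[B,C,F,A,H] q_used=1 → run B
t=4: queue=[C,F,A,H,B,D] q_used=0 → run C
t=5: queue=[C,F,A,H,B,D] q_used=1 → run C
t=6: queue=[F,A,H,B,D,C] q_used=0 → run F
t=7: queue=[F,A,H,B,D,C] q_used=1 → run F
t=8: queue=[A,H,B,D,C,F] q_used=0 → run A
t=9: queue=[A,H,B,D,C,F] q_used=1 → run A
t=10: queue=[H,B,D,C,F,A] q_used=0 → run H
t=11: queue=[H,B,D,C,F,A] q_used=1 → run H
t=12: queue=[B,D,C,F,A,H] q_used=0 → run B
t=13: queue=[B,D,C,F,A,H] q_used=1 → run B
t=14: queue=[D,C,F,A,H,B] q_used=0 → run D
t=15: queue=[D,C,F,A,H,B] q_used=1 → run D
t=16: queue=[C,F,A,H,B,D] q_used=0 → run C
t=17: queue=[C,F,A,H,B,D] q_used=1 → run C
t=18: queue=[F,A,H,B,D,C] q_used=0 → run F
t=19: queue=[A,H,B,D,C] q_used=0 → run A
t=20: queue=[A,H,B,D,C] q_used=1 → run A
t=21: queue=[H,B,D,C,A] q_used=0 → run H
t=22: queue=[H,B,D,C,A] q_used=1 → run H
t=23: queue=[B,D,C,A,H] q_used=0 → run B
t=24: queue=[B,D,C,A,H] q_used=1 → run B
t=25: queue=[D,C,A,H,B] q_used=0 → run D
t=26: queue=[D,C,A,H,B] q_used=1 → run D
t=27: queue=[C,A,H,B,D] q_used=0 → run C
t=28: queue=[C,A,H,B,D] q_used=1 → run C
t=29: queue=[A,H,B,D,C] q_used=0 → run A
t=30: queue=[A,H,B,D,C] q_used=1 → run A
t=31: queue=[H,B,D,C] q_used=0 → run H
t=32: queue=[H,B,D,C] q_used=1 → run H
t=33: queue=[B,D,C,H] q_used=0 → run B
t=34: queue=[D,C,H] q_used=0 → run D
t=35: queue=[C,H] q_used=0 → run C
t=36: queue=[C,H] q_used=1 → run C
t=37: queue=[H] q_used=0 → run H
t=38: (idle)
t=39: (idle)
t=40: (idle)
t=41: (idle)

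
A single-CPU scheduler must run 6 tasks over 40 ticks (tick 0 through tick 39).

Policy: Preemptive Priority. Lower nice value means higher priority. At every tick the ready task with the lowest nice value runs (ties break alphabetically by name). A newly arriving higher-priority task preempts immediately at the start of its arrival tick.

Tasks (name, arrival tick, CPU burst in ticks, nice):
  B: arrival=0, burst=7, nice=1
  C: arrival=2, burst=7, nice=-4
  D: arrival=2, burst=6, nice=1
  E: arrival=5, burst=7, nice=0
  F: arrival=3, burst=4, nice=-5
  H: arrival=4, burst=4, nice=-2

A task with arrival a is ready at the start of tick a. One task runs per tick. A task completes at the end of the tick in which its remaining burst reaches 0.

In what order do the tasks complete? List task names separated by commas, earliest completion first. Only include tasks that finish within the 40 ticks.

completion order = F, C, H, E, B, D

t=0: ready={B} → run B
t=1: ready={B} → run B
t=2: ready={B,C,D} → run C
t=3: ready={B,C,D,F} → run F
t=4: ready={B,C,D,F,H} → run F
t=5: ready={B,C,D,E,F,H} → run F
t=6: ready={B,C,D,E,F,H} → run F
t=7: ready={B,C,D,E,H} → run C
t=8: ready={B,C,D,E,H} → run C
t=9: ready={B,C,D,E,H} → run C
t=10: ready={B,C,D,E,H} → run C
t=11: ready={B,C,D,E,H} → run C
t=12: ready={B,C,D,E,H} → run C
t=13: ready={B,D,E,H} → run H
t=14: ready={B,D,E,H} → run H
t=15: ready={B,D,E,H} → run H
t=16: ready={B,D,E,H} → run H
t=17: ready={B,D,E} → run E
t=18: ready={B,D,E} → run E
t=19: ready={B,D,E} → run E
t=20: ready={B,D,E} → run E
t=21: ready={B,D,E} → run E
t=22: ready={B,D,E} → run E
t=23: ready={B,D,E} → run E
t=24: ready={B,D} → run B
t=25: ready={B,D} → run B
t=26: ready={B,D} → run B
t=27: ready={B,D} → run B
t=28: ready={B,D} → run B
t=29: ready={D} → run D
t=30: ready={D} → run D
t=31: ready={D} → run D
t=32: ready={D} → run D
t=33: ready={D} → run D
t=34: ready={D} → run D
t=35: (idle)
t=36: (idle)
t=37: (idle)
t=38: (idle)
t=39: (idle)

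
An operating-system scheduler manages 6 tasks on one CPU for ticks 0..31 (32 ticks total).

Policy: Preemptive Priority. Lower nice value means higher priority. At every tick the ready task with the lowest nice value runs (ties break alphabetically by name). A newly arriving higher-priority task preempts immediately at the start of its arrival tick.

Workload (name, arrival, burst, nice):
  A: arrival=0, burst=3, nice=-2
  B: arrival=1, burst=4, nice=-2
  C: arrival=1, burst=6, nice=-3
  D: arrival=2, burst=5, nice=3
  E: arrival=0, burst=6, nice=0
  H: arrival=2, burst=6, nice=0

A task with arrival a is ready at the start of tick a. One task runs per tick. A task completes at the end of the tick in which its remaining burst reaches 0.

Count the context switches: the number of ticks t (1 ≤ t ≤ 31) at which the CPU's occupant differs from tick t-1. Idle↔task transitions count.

t=0: ready={A,E} → run A
t=1: ready={A,B,C,E} → run C
t=2: ready={A,B,C,D,E,H} → run C
t=3: ready={A,B,C,D,E,H} → run C
t=4: ready={A,B,C,D,E,H} → run C
t=5: ready={A,B,C,D,E,H} → run C
t=6: ready={A,B,C,D,E,H} → run C
t=7: ready={A,B,D,E,H} → run A
t=8: ready={A,B,D,E,H} → run A
t=9: ready={B,D,E,H} → run B
t=10: ready={B,D,E,H} → run B
t=11: ready={B,D,E,H} → run B
t=12: ready={B,D,E,H} → run B
t=13: ready={D,E,H} → run E
t=14: ready={D,E,H} → run E
t=15: ready={D,E,H} → run E
t=16: ready={D,E,H} → run E
t=17: ready={D,E,H} → run E
t=18: ready={D,E,H} → run E
t=19: ready={D,H} → run H
t=20: ready={D,H} → run H
t=21: ready={D,H} → run H
t=22: ready={D,H} → run H
t=23: ready={D,H} → run H
t=24: ready={D,H} → run H
t=25: ready={D} → run D
t=26: ready={D} → run D
t=27: ready={D} → run D
t=28: ready={D} → run D
t=29: ready={D} → run D
t=30: (idle)
t=31: (idle)

context switches = 7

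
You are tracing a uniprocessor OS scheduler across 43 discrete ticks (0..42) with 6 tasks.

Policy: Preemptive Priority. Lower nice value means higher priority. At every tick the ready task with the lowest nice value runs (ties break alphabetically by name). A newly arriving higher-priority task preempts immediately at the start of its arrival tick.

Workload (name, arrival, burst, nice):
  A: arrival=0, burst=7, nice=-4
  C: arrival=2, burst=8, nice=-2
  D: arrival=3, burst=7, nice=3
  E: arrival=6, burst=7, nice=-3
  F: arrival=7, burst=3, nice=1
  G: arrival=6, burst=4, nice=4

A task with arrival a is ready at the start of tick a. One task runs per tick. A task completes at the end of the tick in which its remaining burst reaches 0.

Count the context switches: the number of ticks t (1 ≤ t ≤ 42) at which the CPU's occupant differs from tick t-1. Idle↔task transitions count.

t=0: ready={A} → run A
t=1: ready={A} → run A
t=2: ready={A,C} → run A
t=3: ready={A,C,D} → run A
t=4: ready={A,C,D} → run A
t=5: ready={A,C,D} → run A
t=6: ready={A,C,D,E,G} → run A
t=7: ready={C,D,E,F,G} → run E
t=8: ready={C,D,E,F,G} → run E
t=9: ready={C,D,E,F,G} → run E
t=10: ready={C,D,E,F,G} → run E
t=11: ready={C,D,E,F,G} → run E
t=12: ready={C,D,E,F,G} → run E
t=13: ready={C,D,E,F,G} → run E
t=14: ready={C,D,F,G} → run C
t=15: ready={C,D,F,G} → run C
t=16: ready={C,D,F,G} → run C
t=17: ready={C,D,F,G} → run C
t=18: ready={C,D,F,G} → run C
t=19: ready={C,D,F,G} → run C
t=20: ready={C,D,F,G} → run C
t=21: ready={C,D,F,G} → run C
t=22: ready={D,F,G} → run F
t=23: ready={D,F,G} → run F
t=24: ready={D,F,G} → run F
t=25: ready={D,G} → run D
t=26: ready={D,G} → run D
t=27: ready={D,G} → run D
t=28: ready={D,G} → run D
t=29: ready={D,G} → run D
t=30: ready={D,G} → run D
t=31: ready={D,G} → run D
t=32: ready={G} → run G
t=33: ready={G} → run G
t=34: ready={G} → run G
t=35: ready={G} → run G
t=36: (idle)
t=37: (idle)
t=38: (idle)
t=39: (idle)
t=40: (idle)
t=41: (idle)
t=42: (idle)

context switches = 6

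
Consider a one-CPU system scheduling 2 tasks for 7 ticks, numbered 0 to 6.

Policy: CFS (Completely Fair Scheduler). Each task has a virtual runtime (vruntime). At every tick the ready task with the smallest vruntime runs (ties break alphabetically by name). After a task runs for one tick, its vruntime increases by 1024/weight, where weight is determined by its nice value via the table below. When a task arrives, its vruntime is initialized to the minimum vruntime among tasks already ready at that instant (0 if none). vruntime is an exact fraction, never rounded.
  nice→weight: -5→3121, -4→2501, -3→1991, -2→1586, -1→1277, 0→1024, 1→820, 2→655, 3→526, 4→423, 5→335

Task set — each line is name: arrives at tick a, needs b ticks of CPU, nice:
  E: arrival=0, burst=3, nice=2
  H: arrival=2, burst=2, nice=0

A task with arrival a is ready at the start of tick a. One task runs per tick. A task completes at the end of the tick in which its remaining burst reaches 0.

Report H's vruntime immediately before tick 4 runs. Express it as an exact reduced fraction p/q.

t=0: vr[E=0] → run E
t=1: vr[E=1024/655] → run E
t=2: vr[E=2048/655 H=2048/655] → run E
t=3: vr[H=2048/655] → run H
t=4: vr[H=2703/655] → run H
t=5: (idle)
t=6: (idle)

vruntime(H, start of tick 4) = 2703/655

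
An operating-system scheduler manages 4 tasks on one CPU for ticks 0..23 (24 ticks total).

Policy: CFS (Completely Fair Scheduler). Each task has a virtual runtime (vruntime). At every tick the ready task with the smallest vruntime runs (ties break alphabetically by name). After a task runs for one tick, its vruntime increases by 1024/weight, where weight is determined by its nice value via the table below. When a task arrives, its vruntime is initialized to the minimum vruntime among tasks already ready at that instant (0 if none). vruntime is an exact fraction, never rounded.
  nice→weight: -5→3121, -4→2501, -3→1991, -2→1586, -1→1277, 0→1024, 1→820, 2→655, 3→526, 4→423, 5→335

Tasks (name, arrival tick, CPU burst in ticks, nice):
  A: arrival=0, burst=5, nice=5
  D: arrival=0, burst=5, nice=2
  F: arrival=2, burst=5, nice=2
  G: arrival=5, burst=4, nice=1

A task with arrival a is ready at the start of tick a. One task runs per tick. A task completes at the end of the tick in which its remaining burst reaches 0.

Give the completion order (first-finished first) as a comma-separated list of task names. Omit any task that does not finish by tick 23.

completion order = D, G, F, A

t=0: vr[A=0 D=0] → run A
t=1: vr[A=1024/335 D=0] → run D
t=2: vr[A=1024/335 D=1024/655 F=1024/655] → run D
t=3: vr[A=1024/335 D=2048/655 F=1024/655] → run F
t=4: vr[A=1024/335 D=2048/655 F=2048/655] → run A
t=5: vr[A=2048/335 D=2048/655 F=2048/655 G=2048/655] → run D
t=6: vr[A=2048/335 D=3072/655 F=2048/655 G=2048/655] → run F
t=7: vr[A=2048/335 D=3072/655 F=3072/655 G=2048/655] → run G
t=8: vr[A=2048/335 D=3072/655 F=3072/655 G=117504/26855] → run G
t=9: vr[A=2048/335 D=3072/655 F=3072/655 G=30208/5371] → run D
t=10: vr[A=2048/335 D=4096/655 F=3072/655 G=30208/5371] → run F
t=11: vr[A=2048/335 D=4096/655 F=4096/655 G=30208/5371] → run G
t=12: vr[A=2048/335 D=4096/655 F=4096/655 G=184576/26855] → run A
t=13: vr[A=3072/335 D=4096/655 F=4096/655 G=184576/26855] → run D
t=14: vr[A=3072/335 F=4096/655 G=184576/26855] → run F
t=15: vr[A=3072/335 F=1024/131 G=184576/26855] → run G
t=16: vr[A=3072/335 F=1024/131] → run F
t=17: vr[A=3072/335] → run A
t=18: vr[A=4096/335] → run A
t=19: (idle)
t=20: (idle)
t=21: (idle)
t=22: (idle)
t=23: (idle)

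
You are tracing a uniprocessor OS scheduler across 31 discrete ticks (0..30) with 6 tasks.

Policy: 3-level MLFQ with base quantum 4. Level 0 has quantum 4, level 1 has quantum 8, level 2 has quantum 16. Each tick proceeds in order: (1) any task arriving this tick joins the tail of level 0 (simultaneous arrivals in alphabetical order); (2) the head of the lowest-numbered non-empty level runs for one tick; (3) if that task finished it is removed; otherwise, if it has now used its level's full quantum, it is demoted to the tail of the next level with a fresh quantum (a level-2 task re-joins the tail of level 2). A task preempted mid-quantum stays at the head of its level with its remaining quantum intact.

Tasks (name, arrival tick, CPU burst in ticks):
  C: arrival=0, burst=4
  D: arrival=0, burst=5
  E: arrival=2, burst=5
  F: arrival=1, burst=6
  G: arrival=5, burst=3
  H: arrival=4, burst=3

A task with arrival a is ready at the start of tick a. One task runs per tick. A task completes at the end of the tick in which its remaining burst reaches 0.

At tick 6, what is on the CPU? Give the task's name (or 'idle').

t=0: L0/L1/L2 = CD/-/- → run C
t=1: L0/L1/L2 = CDF/-/- → run C
t=2: L0/L1/L2 = CDFE/-/- → run C
t=3: L0/L1/L2 = CDFE/-/- → run C
t=4: L0/L1/L2 = DFEH/-/- → run D
t=5: L0/L1/L2 = DFEHG/-/- → run D
t=6: L0/L1/L2 = DFEHG/-/- → run D
t=7: L0/L1/L2 = DFEHG/-/- → run D
t=8: L0/L1/L2 = FEHG/D/- → run F
t=9: L0/L1/L2 = FEHG/D/- → run F
t=10: L0/L1/L2 = FEHG/D/- → run F
t=11: L0/L1/L2 = FEHG/D/- → run F
t=12: L0/L1/L2 = EHG/DF/- → run E
t=13: L0/L1/L2 = EHG/DF/- → run E
t=14: L0/L1/L2 = EHG/DF/- → run E
t=15: L0/L1/L2 = EHG/DF/- → run E
t=16: L0/L1/L2 = HG/DFE/- → run H
t=17: L0/L1/L2 = HG/DFE/- → run H
t=18: L0/L1/L2 = HG/DFE/- → run H
t=19: L0/L1/L2 = G/DFE/- → run G
t=20: L0/L1/L2 = G/DFE/- → run G
t=21: L0/L1/L2 = G/DFE/- → run G
t=22: L0/L1/L2 = -/DFE/- → run D
t=23: L0/L1/L2 = -/FE/- → run F
t=24: L0/L1/L2 = -/FE/- → run F
t=25: L0/L1/L2 = -/E/- → run E
t=26: (idle)
t=27: (idle)
t=28: (idle)
t=29: (idle)
t=30: (idle)

running at tick 6 = D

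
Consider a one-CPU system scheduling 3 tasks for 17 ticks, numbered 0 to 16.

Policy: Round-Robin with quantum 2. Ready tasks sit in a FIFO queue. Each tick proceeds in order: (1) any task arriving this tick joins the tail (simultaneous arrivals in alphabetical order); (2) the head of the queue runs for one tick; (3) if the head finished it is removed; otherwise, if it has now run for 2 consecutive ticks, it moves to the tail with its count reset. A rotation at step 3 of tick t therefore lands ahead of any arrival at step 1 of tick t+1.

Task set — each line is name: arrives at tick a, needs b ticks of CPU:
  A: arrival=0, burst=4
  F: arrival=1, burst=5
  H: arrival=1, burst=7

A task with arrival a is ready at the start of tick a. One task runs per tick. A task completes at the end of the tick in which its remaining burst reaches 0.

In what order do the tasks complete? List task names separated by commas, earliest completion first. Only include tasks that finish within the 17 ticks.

t=0: queue=[A] q_used=0 → run A
t=1: queue=[A,F,H] q_used=1 → run A
t=2: queue=[F,H,A] q_used=0 → run F
t=3: queue=[F,H,A] q_used=1 → run F
t=4: queue=[H,A,F] q_used=0 → run H
t=5: queue=[H,A,F] q_used=1 → run H
t=6: queue=[A,F,H] q_used=0 → run A
t=7: queue=[A,F,H] q_used=1 → run A
t=8: queue=[F,H] q_used=0 → run F
t=9: queue=[F,H] q_used=1 → run F
t=10: queue=[H,F] q_used=0 → run H
t=11: queue=[H,F] q_used=1 → run H
t=12: queue=[F,H] q_used=0 → run F
t=13: queue=[H] q_used=0 → run H
t=14: queue=[H] q_used=1 → run H
t=15: queue=[H] q_used=0 → run H
t=16: (idle)

completion order = A, F, H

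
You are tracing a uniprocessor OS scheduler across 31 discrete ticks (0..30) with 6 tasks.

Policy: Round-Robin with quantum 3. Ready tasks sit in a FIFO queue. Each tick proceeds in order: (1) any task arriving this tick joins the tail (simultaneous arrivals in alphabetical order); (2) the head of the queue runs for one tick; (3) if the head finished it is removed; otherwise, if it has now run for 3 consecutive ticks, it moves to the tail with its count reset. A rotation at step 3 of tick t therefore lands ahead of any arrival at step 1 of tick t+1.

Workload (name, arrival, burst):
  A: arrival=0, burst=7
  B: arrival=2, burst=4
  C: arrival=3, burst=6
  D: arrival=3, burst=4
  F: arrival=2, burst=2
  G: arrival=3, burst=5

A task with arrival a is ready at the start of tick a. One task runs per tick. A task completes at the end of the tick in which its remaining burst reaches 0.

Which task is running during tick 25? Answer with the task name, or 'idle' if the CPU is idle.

t=0: queue=[A] q_used=0 → run A
t=1: queue=[A] q_used=1 → run A
t=2: queue=[A,B,F] q_used=2 → run A
t=3: queue=[B,F,A,C,D,G] q_used=0 → run B
t=4: queue=[B,F,A,C,D,G] q_used=1 → run B
t=5: queue=[B,F,A,C,D,G] q_used=2 → run B
t=6: queue=[F,A,C,D,G,B] q_used=0 → run F
t=7: queue=[F,A,C,D,G,B] q_used=1 → run F
t=8: queue=[A,C,D,G,B] q_used=0 → run A
t=9: queue=[A,C,D,G,B] q_used=1 → run A
t=10: queue=[A,C,D,G,B] q_used=2 → run A
t=11: queue=[C,D,G,B,A] q_used=0 → run C
t=12: queue=[C,D,G,B,A] q_used=1 → run C
t=13: queue=[C,D,G,B,A] q_used=2 → run C
t=14: queue=[D,G,B,A,C] q_used=0 → run D
t=15: queue=[D,G,B,A,C] q_used=1 → run D
t=16: queue=[D,G,B,A,C] q_used=2 → run D
t=17: queue=[G,B,A,C,D] q_used=0 → run G
t=18: queue=[G,B,A,C,D] q_used=1 → run G
t=19: queue=[G,B,A,C,D] q_used=2 → run G
t=20: queue=[B,A,C,D,G] q_used=0 → run B
t=21: queue=[A,C,D,G] q_used=0 → run A
t=22: queue=[C,D,G] q_used=0 → run C
t=23: queue=[C,D,G] q_used=1 → run C
t=24: queue=[C,D,G] q_used=2 → run C
t=25: queue=[D,G] q_used=0 → run D
t=26: queue=[G] q_used=0 → run G
t=27: queue=[G] q_used=1 → run G
t=28: (idle)
t=29: (idle)
t=30: (idle)

running at tick 25 = D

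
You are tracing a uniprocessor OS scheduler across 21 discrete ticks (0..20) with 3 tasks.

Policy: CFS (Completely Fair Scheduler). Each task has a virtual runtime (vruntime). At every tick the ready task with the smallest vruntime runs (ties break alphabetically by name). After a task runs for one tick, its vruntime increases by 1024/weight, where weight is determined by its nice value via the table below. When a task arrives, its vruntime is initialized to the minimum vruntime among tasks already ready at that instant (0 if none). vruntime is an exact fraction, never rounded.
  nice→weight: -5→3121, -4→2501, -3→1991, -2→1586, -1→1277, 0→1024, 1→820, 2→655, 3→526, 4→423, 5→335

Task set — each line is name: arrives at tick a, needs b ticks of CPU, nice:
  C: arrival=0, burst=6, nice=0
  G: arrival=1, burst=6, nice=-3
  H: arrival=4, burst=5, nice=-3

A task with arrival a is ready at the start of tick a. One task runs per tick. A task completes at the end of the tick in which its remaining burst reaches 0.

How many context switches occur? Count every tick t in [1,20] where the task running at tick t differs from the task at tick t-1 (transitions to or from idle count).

t=0: vr[C=0] → run C
t=1: vr[C=1 G=1] → run C
t=2: vr[C=2 G=1] → run G
t=3: vr[C=2 G=3015/1991] → run G
t=4: vr[C=2 G=4039/1991 H=2] → run C
t=5: vr[C=3 G=4039/1991 H=2] → run H
t=6: vr[C=3 G=4039/1991 H=5006/1991] → run G
t=7: vr[C=3 G=5063/1991 H=5006/1991] → run H
t=8: vr[C=3 G=5063/1991 H=6030/1991] → run G
t=9: vr[C=3 G=6087/1991 H=6030/1991] → run C
t=10: vr[C=4 G=6087/1991 H=6030/1991] → run H
t=11: vr[C=4 G=6087/1991 H=7054/1991] → run G
t=12: vr[C=4 G=7111/1991 H=7054/1991] → run H
t=13: vr[C=4 G=7111/1991 H=8078/1991] → run G
t=14: vr[C=4 H=8078/1991] → run C
t=15: vr[C=5 H=8078/1991] → run H
t=16: vr[C=5] → run C
t=17: (idle)
t=18: (idle)
t=19: (idle)
t=20: (idle)

context switches = 15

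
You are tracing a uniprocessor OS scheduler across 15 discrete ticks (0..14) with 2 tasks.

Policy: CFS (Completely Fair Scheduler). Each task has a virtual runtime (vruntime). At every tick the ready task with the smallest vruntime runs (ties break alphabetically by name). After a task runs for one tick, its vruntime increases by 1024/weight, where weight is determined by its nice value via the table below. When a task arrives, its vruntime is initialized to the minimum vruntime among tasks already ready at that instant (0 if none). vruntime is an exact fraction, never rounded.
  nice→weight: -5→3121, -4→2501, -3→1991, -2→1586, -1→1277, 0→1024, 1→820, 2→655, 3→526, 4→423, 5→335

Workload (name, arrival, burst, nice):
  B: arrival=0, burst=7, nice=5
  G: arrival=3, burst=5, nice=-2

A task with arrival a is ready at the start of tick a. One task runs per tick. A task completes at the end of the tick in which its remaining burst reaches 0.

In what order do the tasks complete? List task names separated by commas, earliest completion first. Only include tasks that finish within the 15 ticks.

t=0: vr[B=0] → run B
t=1: vr[B=1024/335] → run B
t=2: vr[B=2048/335] → run B
t=3: vr[B=3072/335 G=3072/335] → run B
t=4: vr[B=4096/335 G=3072/335] → run G
t=5: vr[B=4096/335 G=2607616/265655] → run G
t=6: vr[B=4096/335 G=2779136/265655] → run G
t=7: vr[B=4096/335 G=2950656/265655] → run G
t=8: vr[B=4096/335 G=3122176/265655] → run G
t=9: vr[B=4096/335] → run B
t=10: vr[B=1024/67] → run B
t=11: vr[B=6144/335] → run B
t=12: (idle)
t=13: (idle)
t=14: (idle)

completion order = G, B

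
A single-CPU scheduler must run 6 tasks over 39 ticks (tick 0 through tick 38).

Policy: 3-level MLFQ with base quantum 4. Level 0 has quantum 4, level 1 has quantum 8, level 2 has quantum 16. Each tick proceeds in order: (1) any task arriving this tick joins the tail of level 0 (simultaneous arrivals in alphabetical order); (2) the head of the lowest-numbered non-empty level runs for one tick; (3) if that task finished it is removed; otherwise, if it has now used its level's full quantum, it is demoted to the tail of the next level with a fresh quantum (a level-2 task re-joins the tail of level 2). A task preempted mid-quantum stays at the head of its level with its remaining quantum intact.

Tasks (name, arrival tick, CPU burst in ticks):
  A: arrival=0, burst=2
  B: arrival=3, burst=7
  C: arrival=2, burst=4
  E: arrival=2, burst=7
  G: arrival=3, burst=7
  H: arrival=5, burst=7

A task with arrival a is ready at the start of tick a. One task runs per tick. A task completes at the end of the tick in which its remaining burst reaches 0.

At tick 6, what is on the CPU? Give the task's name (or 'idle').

running at tick 6 = E

t=0: L0/L1/L2 = A/-/- → run A
t=1: L0/L1/L2 = A/-/- → run A
t=2: L0/L1/L2 = CE/-/- → run C
t=3: L0/L1/L2 = CEBG/-/- → run C
t=4: L0/L1/L2 = CEBG/-/- → run C
t=5: L0/L1/L2 = CEBGH/-/- → run C
t=6: L0/L1/L2 = EBGH/-/- → run E
t=7: L0/L1/L2 = EBGH/-/- → run E
t=8: L0/L1/L2 = EBGH/-/- → run E
t=9: L0/L1/L2 = EBGH/-/- → run E
t=10: L0/L1/L2 = BGH/E/- → run B
t=11: L0/L1/L2 = BGH/E/- → run B
t=12: L0/L1/L2 = BGH/E/- → run B
t=13: L0/L1/L2 = BGH/E/- → run B
t=14: L0/L1/L2 = GH/EB/- → run G
t=15: L0/L1/L2 = GH/EB/- → run G
t=16: L0/L1/L2 = GH/EB/- → run G
t=17: L0/L1/L2 = GH/EB/- → run G
t=18: L0/L1/L2 = H/EBG/- → run H
t=19: L0/L1/L2 = H/EBG/- → run H
t=20: L0/L1/L2 = H/EBG/- → run H
t=21: L0/L1/L2 = H/EBG/- → run H
t=22: L0/L1/L2 = -/EBGH/- → run E
t=23: L0/L1/L2 = -/EBGH/- → run E
t=24: L0/L1/L2 = -/EBGH/- → run E
t=25: L0/L1/L2 = -/BGH/- → run B
t=26: L0/L1/L2 = -/BGH/- → run B
t=27: L0/L1/L2 = -/BGH/- → run B
t=28: L0/L1/L2 = -/GH/- → run G
t=29: L0/L1/L2 = -/GH/- → run G
t=30: L0/L1/L2 = -/GH/- → run G
t=31: L0/L1/L2 = -/H/- → run H
t=32: L0/L1/L2 = -/H/- → run H
t=33: L0/L1/L2 = -/H/- → run H
t=34: (idle)
t=35: (idle)
t=36: (idle)
t=37: (idle)
t=38: (idle)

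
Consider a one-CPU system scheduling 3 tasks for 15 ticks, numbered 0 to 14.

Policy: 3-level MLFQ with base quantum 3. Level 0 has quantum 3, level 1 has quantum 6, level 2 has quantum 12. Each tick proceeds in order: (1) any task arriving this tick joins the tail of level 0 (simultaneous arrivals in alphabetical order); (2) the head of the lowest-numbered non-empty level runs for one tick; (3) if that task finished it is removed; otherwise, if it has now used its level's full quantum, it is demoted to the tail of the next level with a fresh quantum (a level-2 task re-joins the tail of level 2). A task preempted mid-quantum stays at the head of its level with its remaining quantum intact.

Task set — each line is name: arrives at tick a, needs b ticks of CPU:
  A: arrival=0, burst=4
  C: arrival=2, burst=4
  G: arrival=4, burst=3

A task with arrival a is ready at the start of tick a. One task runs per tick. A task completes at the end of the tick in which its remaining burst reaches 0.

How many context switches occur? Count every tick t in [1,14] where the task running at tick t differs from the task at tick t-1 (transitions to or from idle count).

t=0: L0/L1/L2 = A/-/- → run A
t=1: L0/L1/L2 = A/-/- → run A
t=2: L0/L1/L2 = AC/-/- → run A
t=3: L0/L1/L2 = C/A/- → run C
t=4: L0/L1/L2 = CG/A/- → run C
t=5: L0/L1/L2 = CG/A/- → run C
t=6: L0/L1/L2 = G/AC/- → run G
t=7: L0/L1/L2 = G/AC/- → run G
t=8: L0/L1/L2 = G/AC/- → run G
t=9: L0/L1/L2 = -/AC/- → run A
t=10: L0/L1/L2 = -/C/- → run C
t=11: (idle)
t=12: (idle)
t=13: (idle)
t=14: (idle)

context switches = 5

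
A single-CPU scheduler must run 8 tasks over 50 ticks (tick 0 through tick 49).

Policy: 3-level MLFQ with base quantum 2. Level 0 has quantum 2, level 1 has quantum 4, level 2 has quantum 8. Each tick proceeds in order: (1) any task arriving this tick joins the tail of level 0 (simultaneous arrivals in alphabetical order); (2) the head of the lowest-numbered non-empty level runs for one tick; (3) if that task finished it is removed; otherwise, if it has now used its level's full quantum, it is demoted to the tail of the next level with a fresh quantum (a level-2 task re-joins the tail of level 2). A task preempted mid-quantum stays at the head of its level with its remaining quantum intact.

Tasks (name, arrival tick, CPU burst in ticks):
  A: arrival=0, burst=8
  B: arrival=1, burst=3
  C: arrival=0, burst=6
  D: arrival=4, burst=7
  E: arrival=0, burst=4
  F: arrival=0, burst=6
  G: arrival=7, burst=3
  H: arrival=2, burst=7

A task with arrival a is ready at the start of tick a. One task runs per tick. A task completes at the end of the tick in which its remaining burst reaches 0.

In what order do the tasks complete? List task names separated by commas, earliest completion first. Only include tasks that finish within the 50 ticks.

completion order = C, E, F, B, G, A, H, D

t=0: L0/L1/L2 = ACEF/-/- → run A
t=1: L0/L1/L2 = ACEFB/-/- → run A
t=2: L0/L1/L2 = CEFBH/A/- → run C
t=3: L0/L1/L2 = CEFBH/A/- → run C
t=4: L0/L1/L2 = EFBHD/AC/- → run E
t=5: L0/L1/L2 = EFBHD/AC/- → run E
t=6: L0/L1/L2 = FBHD/ACE/- → run F
t=7: L0/L1/L2 = FBHDG/ACE/- → run F
t=8: L0/L1/L2 = BHDG/ACEF/- → run B
t=9: L0/L1/L2 = BHDG/ACEF/- → run B
t=10: L0/L1/L2 = HDG/ACEFB/- → run H
t=11: L0/L1/L2 = HDG/ACEFB/- → run H
t=12: L0/L1/L2 = DG/ACEFBH/- → run D
t=13: L0/L1/L2 = DG/ACEFBH/- → run D
t=14: L0/L1/L2 = G/ACEFBHD/- → run G
t=15: L0/L1/L2 = G/ACEFBHD/- → run G
t=16: L0/L1/L2 = -/ACEFBHDG/- → run A
t=17: L0/L1/L2 = -/ACEFBHDG/- → run A
t=18: L0/L1/L2 = -/ACEFBHDG/- → run A
t=19: L0/L1/L2 = -/ACEFBHDG/- → run A
t=20: L0/L1/L2 = -/CEFBHDG/A → run C
t=21: L0/L1/L2 = -/CEFBHDG/A → run C
t=22: L0/L1/L2 = -/CEFBHDG/A → run C
t=23: L0/L1/L2 = -/CEFBHDG/A → run C
t=24: L0/L1/L2 = -/EFBHDG/A → run E
t=25: L0/L1/L2 = -/EFBHDG/A → run E
t=26: L0/L1/L2 = -/FBHDG/A → run F
t=27: L0/L1/L2 = -/FBHDG/A → run F
t=28: L0/L1/L2 = -/FBHDG/A → run F
t=29: L0/L1/L2 = -/FBHDG/A → run F
t=30: L0/L1/L2 = -/BHDG/A → run B
t=31: L0/L1/L2 = -/HDG/A → run H
t=32: L0/L1/L2 = -/HDG/A → run H
t=33: L0/L1/L2 = -/HDG/A → run H
t=34: L0/L1/L2 = -/HDG/A → run H
t=35: L0/L1/L2 = -/DG/AH → run D
t=36: L0/L1/L2 = -/DG/AH → run D
t=37: L0/L1/L2 = -/DG/AH → run D
t=38: L0/L1/L2 = -/DG/AH → run D
t=39: L0/L1/L2 = -/G/AHD → run G
t=40: L0/L1/L2 = -/-/AHD → run A
t=41: L0/L1/L2 = -/-/AHD → run A
t=42: L0/L1/L2 = -/-/HD → run H
t=43: L0/L1/L2 = -/-/D → run D
t=44: (idle)
t=45: (idle)
t=46: (idle)
t=47: (idle)
t=48: (idle)
t=49: (idle)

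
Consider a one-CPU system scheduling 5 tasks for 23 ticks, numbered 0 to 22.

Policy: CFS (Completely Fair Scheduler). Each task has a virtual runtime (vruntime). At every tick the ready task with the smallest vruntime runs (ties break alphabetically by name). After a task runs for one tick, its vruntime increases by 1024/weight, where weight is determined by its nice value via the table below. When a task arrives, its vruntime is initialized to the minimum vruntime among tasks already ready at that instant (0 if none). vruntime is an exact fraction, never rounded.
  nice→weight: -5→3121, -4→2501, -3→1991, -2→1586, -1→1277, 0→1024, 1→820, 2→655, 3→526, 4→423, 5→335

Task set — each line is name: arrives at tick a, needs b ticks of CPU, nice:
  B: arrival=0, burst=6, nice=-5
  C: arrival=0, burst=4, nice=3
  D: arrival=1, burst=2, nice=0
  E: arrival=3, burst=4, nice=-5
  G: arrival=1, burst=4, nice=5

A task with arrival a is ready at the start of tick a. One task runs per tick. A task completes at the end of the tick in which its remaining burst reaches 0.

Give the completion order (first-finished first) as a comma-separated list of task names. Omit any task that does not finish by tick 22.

t=0: vr[B=0 C=0] → run B
t=1: vr[B=1024/3121 C=0 D=0 G=0] → run C
t=2: vr[B=1024/3121 C=512/263 D=0 G=0] → run D
t=3: vr[B=1024/3121 C=512/263 D=1 E=0 G=0] → run E
t=4: vr[B=1024/3121 C=512/263 D=1 E=1024/3121 G=0] → run G
t=5: vr[B=1024/3121 C=512/263 D=1 E=1024/3121 G=1024/335] → run B
t=6: vr[B=2048/3121 C=512/263 D=1 E=1024/3121 G=1024/335] → run E
t=7: vr[B=2048/3121 C=512/263 D=1 E=2048/3121 G=1024/335] → run B
t=8: vr[B=3072/3121 C=512/263 D=1 E=2048/3121 G=1024/335] → run E
t=9: vr[B=3072/3121 C=512/263 D=1 E=3072/3121 G=1024/335] → run B
t=10: vr[B=4096/3121 C=512/263 D=1 E=3072/3121 G=1024/335] → run E
t=11: vr[B=4096/3121 C=512/263 D=1 G=1024/335] → run D
t=12: vr[B=4096/3121 C=512/263 G=1024/335] → run B
t=13: vr[B=5120/3121 C=512/263 G=1024/335] → run B
t=14: vr[C=512/263 G=1024/335] → run C
t=15: vr[C=1024/263 G=1024/335] → run G
t=16: vr[C=1024/263 G=2048/335] → run C
t=17: vr[C=1536/263 G=2048/335] → run C
t=18: vr[G=2048/335] → run G
t=19: vr[G=3072/335] → run G
t=20: (idle)
t=21: (idle)
t=22: (idle)

completion order = E, D, B, C, G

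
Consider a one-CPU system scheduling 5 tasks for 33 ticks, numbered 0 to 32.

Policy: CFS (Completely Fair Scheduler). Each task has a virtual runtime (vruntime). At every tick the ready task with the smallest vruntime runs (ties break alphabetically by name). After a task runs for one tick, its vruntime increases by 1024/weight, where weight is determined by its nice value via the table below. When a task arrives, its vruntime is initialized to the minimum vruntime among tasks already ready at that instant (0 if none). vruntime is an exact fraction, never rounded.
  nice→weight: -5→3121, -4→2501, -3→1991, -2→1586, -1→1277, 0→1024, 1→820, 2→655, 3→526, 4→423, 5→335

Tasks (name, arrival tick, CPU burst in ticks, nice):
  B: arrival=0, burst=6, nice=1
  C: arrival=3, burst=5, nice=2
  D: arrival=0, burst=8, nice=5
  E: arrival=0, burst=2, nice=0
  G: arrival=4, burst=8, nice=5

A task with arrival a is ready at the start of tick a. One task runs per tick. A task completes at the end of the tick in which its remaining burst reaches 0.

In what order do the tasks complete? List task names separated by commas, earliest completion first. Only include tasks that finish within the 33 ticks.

t=0: vr[B=0 D=0 E=0] → run B
t=1: vr[B=256/205 D=0 E=0] → run D
t=2: vr[B=256/205 D=1024/335 E=0] → run E
t=3: vr[B=256/205 C=1 D=1024/335 E=1] → run C
t=4: vr[B=256/205 C=1679/655 D=1024/335 E=1 G=1] → run E
t=5: vr[B=256/205 C=1679/655 D=1024/335 G=1] → run G
t=6: vr[B=256/205 C=1679/655 D=1024/335 G=1359/335] → run B
t=7: vr[B=512/205 C=1679/655 D=1024/335 G=1359/335] → run B
t=8: vr[B=768/205 C=1679/655 D=1024/335 G=1359/335] → run C
t=9: vr[B=768/205 C=2703/655 D=1024/335 G=1359/335] → run D
t=10: vr[B=768/205 C=2703/655 D=2048/335 G=1359/335] → run B
t=11: vr[B=1024/205 C=2703/655 D=2048/335 G=1359/335] → run G
t=12: vr[B=1024/205 C=2703/655 D=2048/335 G=2383/335] → run C
t=13: vr[B=1024/205 C=3727/655 D=2048/335 G=2383/335] → run B
t=14: vr[B=256/41 C=3727/655 D=2048/335 G=2383/335] → run C
t=15: vr[B=256/41 C=4751/655 D=2048/335 G=2383/335] → run D
t=16: vr[B=256/41 C=4751/655 D=3072/335 G=2383/335] → run B
t=17: vr[C=4751/655 D=3072/335 G=2383/335] → run G
t=18: vr[C=4751/655 D=3072/335 G=3407/335] → run C
t=19: vr[D=3072/335 G=3407/335] → run D
t=20: vr[D=4096/335 G=3407/335] → run G
t=21: vr[D=4096/335 G=4431/335] → run D
t=22: vr[D=1024/67 G=4431/335] → run G
t=23: vr[D=1024/67 G=1091/67] → run D
t=24: vr[D=6144/335 G=1091/67] → run G
t=25: vr[D=6144/335 G=6479/335] → run D
t=26: vr[D=7168/335 G=6479/335] → run G
t=27: vr[D=7168/335 G=7503/335] → run D
t=28: vr[G=7503/335] → run G
t=29: (idle)
t=30: (idle)
t=31: (idle)
t=32: (idle)

completion order = E, B, C, D, G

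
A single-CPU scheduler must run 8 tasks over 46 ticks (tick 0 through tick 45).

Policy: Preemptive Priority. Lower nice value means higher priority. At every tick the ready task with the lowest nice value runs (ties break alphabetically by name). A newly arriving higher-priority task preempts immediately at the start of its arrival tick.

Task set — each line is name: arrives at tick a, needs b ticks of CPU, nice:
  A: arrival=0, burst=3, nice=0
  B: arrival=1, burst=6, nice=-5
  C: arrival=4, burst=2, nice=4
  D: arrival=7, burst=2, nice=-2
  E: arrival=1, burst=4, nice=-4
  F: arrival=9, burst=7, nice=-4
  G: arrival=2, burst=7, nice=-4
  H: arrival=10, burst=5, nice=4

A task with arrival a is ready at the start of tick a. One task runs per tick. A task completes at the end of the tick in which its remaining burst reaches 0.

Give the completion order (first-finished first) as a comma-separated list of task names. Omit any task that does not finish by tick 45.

t=0: ready={A} → run A
t=1: ready={A,B,E} → run B
t=2: ready={A,B,E,G} → run B
t=3: ready={A,B,E,G} → run B
t=4: ready={A,B,C,E,G} → run B
t=5: ready={A,B,C,E,G} → run B
t=6: ready={A,B,C,E,G} → run B
t=7: ready={A,C,D,E,G} → run E
t=8: ready={A,C,D,E,G} → run E
t=9: ready={A,C,D,E,F,G} → run E
t=10: ready={A,C,D,E,F,G,H} → run E
t=11: ready={A,C,D,F,G,H} → run F
t=12: ready={A,C,D,F,G,H} → run F
t=13: ready={A,C,D,F,G,H} → run F
t=14: ready={A,C,D,F,G,H} → run F
t=15: ready={A,C,D,F,G,H} → run F
t=16: ready={A,C,D,F,G,H} → run F
t=17: ready={A,C,D,F,G,H} → run F
t=18: ready={A,C,D,G,H} → run G
t=19: ready={A,C,D,G,H} → run G
t=20: ready={A,C,D,G,H} → run G
t=21: ready={A,C,D,G,H} → run G
t=22: ready={A,C,D,G,H} → run G
t=23: ready={A,C,D,G,H} → run G
t=24: ready={A,C,D,G,H} → run G
t=25: ready={A,C,D,H} → run D
t=26: ready={A,C,D,H} → run D
t=27: ready={A,C,H} → run A
t=28: ready={A,C,H} → run A
t=29: ready={C,H} → run C
t=30: ready={C,H} → run C
t=31: ready={H} → run H
t=32: ready={H} → run H
t=33: ready={H} → run H
t=34: ready={H} → run H
t=35: ready={H} → run H
t=36: (idle)
t=37: (idle)
t=38: (idle)
t=39: (idle)
t=40: (idle)
t=41: (idle)
t=42: (idle)
t=43: (idle)
t=44: (idle)
t=45: (idle)

completion order = B, E, F, G, D, A, C, H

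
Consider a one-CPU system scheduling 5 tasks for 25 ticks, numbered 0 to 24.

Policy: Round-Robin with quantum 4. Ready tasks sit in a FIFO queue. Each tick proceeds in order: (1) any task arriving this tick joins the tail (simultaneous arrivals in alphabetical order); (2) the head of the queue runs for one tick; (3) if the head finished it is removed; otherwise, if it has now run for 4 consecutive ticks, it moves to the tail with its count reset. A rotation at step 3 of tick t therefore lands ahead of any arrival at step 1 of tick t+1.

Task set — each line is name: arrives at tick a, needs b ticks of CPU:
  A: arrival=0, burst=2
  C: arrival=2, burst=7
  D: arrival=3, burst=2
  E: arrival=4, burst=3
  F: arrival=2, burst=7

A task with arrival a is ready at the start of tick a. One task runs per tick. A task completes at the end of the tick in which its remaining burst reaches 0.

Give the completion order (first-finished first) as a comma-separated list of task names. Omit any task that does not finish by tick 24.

t=0: queue=[A] q_used=0 → run A
t=1: queue=[A] q_used=1 → run A
t=2: queue=[C,F] q_used=0 → run C
t=3: queue=[C,F,D] q_used=1 → run C
t=4: queue=[C,F,D,E] q_used=2 → run C
t=5: queue=[C,F,D,E] q_used=3 → run C
t=6: queue=[F,D,E,C] q_used=0 → run F
t=7: queue=[F,D,E,C] q_used=1 → run F
t=8: queue=[F,D,E,C] q_used=2 → run F
t=9: queue=[F,D,E,C] q_used=3 → run F
t=10: queue=[D,E,C,F] q_used=0 → run D
t=11: queue=[D,E,C,F] q_used=1 → run D
t=12: queue=[E,C,F] q_used=0 → run E
t=13: queue=[E,C,F] q_used=1 → run E
t=14: queue=[E,C,F] q_used=2 → run E
t=15: queue=[C,F] q_used=0 → run C
t=16: queue=[C,F] q_used=1 → run C
t=17: queue=[C,F] q_used=2 → run C
t=18: queue=[F] q_used=0 → run F
t=19: queue=[F] q_used=1 → run F
t=20: queue=[F] q_used=2 → run F
t=21: (idle)
t=22: (idle)
t=23: (idle)
t=24: (idle)

completion order = A, D, E, C, F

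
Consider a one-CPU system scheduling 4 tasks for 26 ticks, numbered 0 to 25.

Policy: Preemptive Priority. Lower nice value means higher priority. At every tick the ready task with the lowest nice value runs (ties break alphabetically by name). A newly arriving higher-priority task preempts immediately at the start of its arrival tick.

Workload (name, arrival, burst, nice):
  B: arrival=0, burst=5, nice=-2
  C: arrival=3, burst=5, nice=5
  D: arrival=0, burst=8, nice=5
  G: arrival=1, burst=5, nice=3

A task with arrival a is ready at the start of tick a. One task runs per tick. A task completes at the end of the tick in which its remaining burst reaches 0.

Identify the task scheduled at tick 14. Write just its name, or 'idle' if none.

t=0: ready={B,D} → run B
t=1: ready={B,D,G} → run B
t=2: ready={B,D,G} → run B
t=3: ready={B,C,D,G} → run B
t=4: ready={B,C,D,G} → run B
t=5: ready={C,D,G} → run G
t=6: ready={C,D,G} → run G
t=7: ready={C,D,G} → run G
t=8: ready={C,D,G} → run G
t=9: ready={C,D,G} → run G
t=10: ready={C,D} → run C
t=11: ready={C,D} → run C
t=12: ready={C,D} → run C
t=13: ready={C,D} → run C
t=14: ready={C,D} → run C
t=15: ready={D} → run D
t=16: ready={D} → run D
t=17: ready={D} → run D
t=18: ready={D} → run D
t=19: ready={D} → run D
t=20: ready={D} → run D
t=21: ready={D} → run D
t=22: ready={D} → run D
t=23: (idle)
t=24: (idle)
t=25: (idle)

running at tick 14 = C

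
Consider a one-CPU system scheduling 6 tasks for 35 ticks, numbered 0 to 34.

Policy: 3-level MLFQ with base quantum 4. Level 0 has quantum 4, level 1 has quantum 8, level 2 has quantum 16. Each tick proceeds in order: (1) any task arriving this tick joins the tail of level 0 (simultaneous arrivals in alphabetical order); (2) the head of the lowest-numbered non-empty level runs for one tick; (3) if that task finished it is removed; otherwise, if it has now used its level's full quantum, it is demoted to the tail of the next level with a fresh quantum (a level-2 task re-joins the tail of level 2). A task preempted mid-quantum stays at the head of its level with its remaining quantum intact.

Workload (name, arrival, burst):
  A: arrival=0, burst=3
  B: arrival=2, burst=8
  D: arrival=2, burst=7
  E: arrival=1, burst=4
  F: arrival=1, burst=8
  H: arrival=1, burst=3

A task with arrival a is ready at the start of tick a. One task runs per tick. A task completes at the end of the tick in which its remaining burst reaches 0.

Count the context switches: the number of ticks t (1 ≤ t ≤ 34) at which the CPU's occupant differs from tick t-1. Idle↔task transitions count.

t=0: L0/L1/L2 = A/-/- → run A
t=1: L0/L1/L2 = AEFH/-/- → run A
t=2: L0/L1/L2 = AEFHBD/-/- → run A
t=3: L0/L1/L2 = EFHBD/-/- → run E
t=4: L0/L1/L2 = EFHBD/-/- → run E
t=5: L0/L1/L2 = EFHBD/-/- → run E
t=6: L0/L1/L2 = EFHBD/-/- → run E
t=7: L0/L1/L2 = FHBD/-/- → run F
t=8: L0/L1/L2 = FHBD/-/- → run F
t=9: L0/L1/L2 = FHBD/-/- → run F
t=10: L0/L1/L2 = FHBD/-/- → run F
t=11: L0/L1/L2 = HBD/F/- → run H
t=12: L0/L1/L2 = HBD/F/- → run H
t=13: L0/L1/L2 = HBD/F/- → run H
t=14: L0/L1/L2 = BD/F/- → run B
t=15: L0/L1/L2 = BD/F/- → run B
t=16: L0/L1/L2 = BD/F/- → run B
t=17: L0/L1/L2 = BD/F/- → run B
t=18: L0/L1/L2 = D/FB/- → run D
t=19: L0/L1/L2 = D/FB/- → run D
t=20: L0/L1/L2 = D/FB/- → run D
t=21: L0/L1/L2 = D/FB/- → run D
t=22: L0/L1/L2 = -/FBD/- → run F
t=23: L0/L1/L2 = -/FBD/- → run F
t=24: L0/L1/L2 = -/FBD/- → run F
t=25: L0/L1/L2 = -/FBD/- → run F
t=26: L0/L1/L2 = -/BD/- → run B
t=27: L0/L1/L2 = -/BD/- → run B
t=28: L0/L1/L2 = -/BD/- → run B
t=29: L0/L1/L2 = -/BD/- → run B
t=30: L0/L1/L2 = -/D/- → run D
t=31: L0/L1/L2 = -/D/- → run D
t=32: L0/L1/L2 = -/D/- → run D
t=33: (idle)
t=34: (idle)

context switches = 9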